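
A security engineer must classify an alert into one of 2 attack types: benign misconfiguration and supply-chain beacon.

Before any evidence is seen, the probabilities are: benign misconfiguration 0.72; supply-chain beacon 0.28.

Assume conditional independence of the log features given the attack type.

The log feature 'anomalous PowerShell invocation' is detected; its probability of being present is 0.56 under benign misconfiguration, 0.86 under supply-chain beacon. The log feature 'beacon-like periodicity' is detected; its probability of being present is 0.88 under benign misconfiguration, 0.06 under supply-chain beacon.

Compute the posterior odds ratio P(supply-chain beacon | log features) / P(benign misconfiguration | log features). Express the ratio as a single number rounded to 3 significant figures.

0.0407

Posterior odds equal prior odds times the likelihood ratio; only the two competing hypotheses matter.
  supply-chain beacon: 0.28 × 0.86 × 0.06 = 0.014448
  benign misconfiguration: 0.72 × 0.56 × 0.88 = 0.35482
Posterior odds = 0.014448 / 0.35482 ≈ 0.0407.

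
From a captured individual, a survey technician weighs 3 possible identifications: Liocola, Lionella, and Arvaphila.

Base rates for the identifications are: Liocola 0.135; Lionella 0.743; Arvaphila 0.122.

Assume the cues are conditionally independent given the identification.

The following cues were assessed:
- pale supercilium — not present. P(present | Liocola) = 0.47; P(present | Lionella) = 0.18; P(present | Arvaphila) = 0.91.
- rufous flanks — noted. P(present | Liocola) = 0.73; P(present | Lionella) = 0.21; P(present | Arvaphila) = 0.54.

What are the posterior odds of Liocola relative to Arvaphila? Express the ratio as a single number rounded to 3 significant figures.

Posterior odds equal prior odds times the likelihood ratio; only the two competing hypotheses matter (using 1 − P(present | H) for each absent cue).
  Liocola: 0.135 × (1 − 0.47) × 0.73 = 0.052232
  Arvaphila: 0.122 × (1 − 0.91) × 0.54 = 0.0059292
Odds(Liocola : Arvaphila) = 0.052232 / 0.0059292 ≈ 8.81.

8.81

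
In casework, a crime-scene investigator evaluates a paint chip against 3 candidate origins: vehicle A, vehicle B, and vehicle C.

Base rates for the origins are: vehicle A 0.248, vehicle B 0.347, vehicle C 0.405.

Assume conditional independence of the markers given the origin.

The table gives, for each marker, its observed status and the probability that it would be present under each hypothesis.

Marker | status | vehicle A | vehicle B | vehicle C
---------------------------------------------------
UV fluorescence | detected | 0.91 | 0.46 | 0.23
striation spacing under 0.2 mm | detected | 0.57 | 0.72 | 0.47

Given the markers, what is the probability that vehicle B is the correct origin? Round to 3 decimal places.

0.400

For each hypothesis, the unnormalized posterior weight is prior × product of the marker likelihoods:
  vehicle A: 0.248 × 0.91 × 0.57 = 0.12864
  vehicle B: 0.347 × 0.46 × 0.72 = 0.11493
  vehicle C: 0.405 × 0.23 × 0.47 = 0.04378
Normalizing constant Z = 0.12864 + 0.11493 + 0.04378 = 0.28734.
P(vehicle B | evidence) = 0.11493 / 0.28734 ≈ 0.400.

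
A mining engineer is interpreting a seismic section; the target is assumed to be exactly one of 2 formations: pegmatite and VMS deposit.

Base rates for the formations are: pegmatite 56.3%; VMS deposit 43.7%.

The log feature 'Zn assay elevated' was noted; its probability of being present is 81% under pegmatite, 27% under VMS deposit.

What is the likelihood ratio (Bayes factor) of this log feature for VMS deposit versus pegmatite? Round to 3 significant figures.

0.333

The Bayes factor is the ratio of the two likelihoods.
  VMS deposit: 0.27
  pegmatite: 0.81
Bayes factor = 0.27 / 0.81 ≈ 0.333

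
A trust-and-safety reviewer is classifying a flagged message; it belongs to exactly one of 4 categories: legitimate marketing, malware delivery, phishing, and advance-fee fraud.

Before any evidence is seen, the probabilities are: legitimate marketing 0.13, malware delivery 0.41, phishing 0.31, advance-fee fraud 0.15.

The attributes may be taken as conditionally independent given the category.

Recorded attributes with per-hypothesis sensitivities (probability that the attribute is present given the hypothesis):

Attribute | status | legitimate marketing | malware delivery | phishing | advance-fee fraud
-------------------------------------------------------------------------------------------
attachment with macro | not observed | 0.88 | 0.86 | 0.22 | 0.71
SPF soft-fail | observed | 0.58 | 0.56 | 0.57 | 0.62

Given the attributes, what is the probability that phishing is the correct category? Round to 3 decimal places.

0.669

By Bayes' rule with conditional independence, the unnormalized weight for each hypothesis is prior × ∏ likelihoods (using 1 − P(present | H) for each absent attribute):
  legitimate marketing: 0.13 × (1 − 0.88) × 0.58 = 0.009048
  malware delivery: 0.41 × (1 − 0.86) × 0.56 = 0.032144
  phishing: 0.31 × (1 − 0.22) × 0.57 = 0.13783
  advance-fee fraud: 0.15 × (1 − 0.71) × 0.62 = 0.02697
The unnormalized weights sum to 0.20599.
P(phishing | evidence) = 0.13783 / 0.20599 ≈ 0.669.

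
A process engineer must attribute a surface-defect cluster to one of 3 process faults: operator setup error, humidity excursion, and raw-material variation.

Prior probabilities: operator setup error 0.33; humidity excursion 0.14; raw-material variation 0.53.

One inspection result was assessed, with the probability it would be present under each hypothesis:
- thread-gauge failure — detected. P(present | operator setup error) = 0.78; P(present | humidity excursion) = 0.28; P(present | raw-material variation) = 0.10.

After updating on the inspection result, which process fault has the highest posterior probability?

operator setup error

For each hypothesis, the unnormalized posterior weight is prior × likelihood:
  operator setup error: 0.33 × 0.78 = 0.2574
  humidity excursion: 0.14 × 0.28 = 0.0392
  raw-material variation: 0.53 × 0.10 = 0.053
The unnormalized weights sum to 0.3496.
P(operator setup error | evidence) ≈ 0.2574 / 0.3496 ≈ 0.736
P(humidity excursion | evidence) ≈ 0.0392 / 0.3496 ≈ 0.112
P(raw-material variation | evidence) ≈ 0.053 / 0.3496 ≈ 0.152
The largest is 0.736, so operator setup error is most probable.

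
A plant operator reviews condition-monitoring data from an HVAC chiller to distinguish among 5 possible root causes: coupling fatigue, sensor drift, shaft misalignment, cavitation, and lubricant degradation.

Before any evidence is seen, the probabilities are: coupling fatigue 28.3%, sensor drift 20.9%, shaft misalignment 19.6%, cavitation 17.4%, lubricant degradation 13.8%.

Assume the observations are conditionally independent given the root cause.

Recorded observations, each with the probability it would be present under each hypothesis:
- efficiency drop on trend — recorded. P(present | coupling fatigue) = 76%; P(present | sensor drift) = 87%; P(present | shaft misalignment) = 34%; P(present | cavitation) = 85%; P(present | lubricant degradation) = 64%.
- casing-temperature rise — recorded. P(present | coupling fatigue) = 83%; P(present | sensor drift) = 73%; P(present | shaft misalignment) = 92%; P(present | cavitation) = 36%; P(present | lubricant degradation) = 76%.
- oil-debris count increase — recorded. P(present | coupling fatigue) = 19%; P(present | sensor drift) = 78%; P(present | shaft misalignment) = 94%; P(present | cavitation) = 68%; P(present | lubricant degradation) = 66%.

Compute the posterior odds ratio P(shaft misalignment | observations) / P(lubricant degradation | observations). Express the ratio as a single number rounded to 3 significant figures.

Unnormalized posterior weight (prior times the observation likelihoods) for each of the two hypotheses:
  shaft misalignment: 0.196 × 0.34 × 0.92 × 0.94 = 0.05763
  lubricant degradation: 0.138 × 0.64 × 0.76 × 0.66 = 0.044301
Posterior odds = 0.05763 / 0.044301 ≈ 1.30.

1.30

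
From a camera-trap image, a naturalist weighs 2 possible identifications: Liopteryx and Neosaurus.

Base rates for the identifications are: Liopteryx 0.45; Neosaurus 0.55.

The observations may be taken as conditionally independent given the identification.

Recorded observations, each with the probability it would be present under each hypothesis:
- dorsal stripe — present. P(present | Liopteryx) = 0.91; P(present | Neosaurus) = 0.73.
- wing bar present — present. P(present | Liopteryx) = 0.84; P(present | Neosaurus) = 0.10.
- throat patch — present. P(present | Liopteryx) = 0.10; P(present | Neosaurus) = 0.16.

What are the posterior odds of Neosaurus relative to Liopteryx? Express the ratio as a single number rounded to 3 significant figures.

Unnormalized posterior weight (prior times the observation likelihoods) for each of the two hypotheses:
  Neosaurus: 0.55 × 0.73 × 0.10 × 0.16 = 0.006424
  Liopteryx: 0.45 × 0.91 × 0.84 × 0.10 = 0.034398
Odds(Neosaurus : Liopteryx) = 0.006424 / 0.034398 ≈ 0.187.

0.187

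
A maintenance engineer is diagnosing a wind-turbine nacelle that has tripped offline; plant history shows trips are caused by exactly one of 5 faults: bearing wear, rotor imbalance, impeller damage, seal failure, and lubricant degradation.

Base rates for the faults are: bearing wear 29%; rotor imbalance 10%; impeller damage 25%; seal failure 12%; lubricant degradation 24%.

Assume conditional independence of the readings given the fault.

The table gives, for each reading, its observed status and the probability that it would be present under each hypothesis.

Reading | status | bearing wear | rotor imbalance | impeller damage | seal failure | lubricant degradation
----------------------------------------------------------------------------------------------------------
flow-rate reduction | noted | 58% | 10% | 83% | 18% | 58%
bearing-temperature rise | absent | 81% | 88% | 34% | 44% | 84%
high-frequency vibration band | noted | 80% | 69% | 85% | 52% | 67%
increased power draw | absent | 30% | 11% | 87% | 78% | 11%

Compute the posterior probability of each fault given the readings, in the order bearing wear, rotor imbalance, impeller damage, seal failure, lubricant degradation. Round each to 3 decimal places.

0.370, 0.015, 0.312, 0.029, 0.274

By Bayes' rule with conditional independence, the unnormalized weight for each hypothesis is prior × ∏ likelihoods (using 1 − P(present | H) for each absent reading):
  bearing wear: 0.29 × 0.58 × (1 − 0.81) × 0.80 × (1 − 0.30) = 0.017896
  rotor imbalance: 0.10 × 0.10 × (1 − 0.88) × 0.69 × (1 − 0.11) = 0.00073692
  impeller damage: 0.25 × 0.83 × (1 − 0.34) × 0.85 × (1 − 0.87) = 0.015133
  seal failure: 0.12 × 0.18 × (1 − 0.44) × 0.52 × (1 − 0.78) = 0.0013838
  lubricant degradation: 0.24 × 0.58 × (1 − 0.84) × 0.67 × (1 − 0.11) = 0.013281
The unnormalized weights sum to 0.048431.
P(bearing wear | evidence) = 0.017896 / 0.048431 ≈ 0.370
P(rotor imbalance | evidence) = 0.00073692 / 0.048431 ≈ 0.015
P(impeller damage | evidence) = 0.015133 / 0.048431 ≈ 0.312
P(seal failure | evidence) = 0.0013838 / 0.048431 ≈ 0.029
P(lubricant degradation | evidence) = 0.013281 / 0.048431 ≈ 0.274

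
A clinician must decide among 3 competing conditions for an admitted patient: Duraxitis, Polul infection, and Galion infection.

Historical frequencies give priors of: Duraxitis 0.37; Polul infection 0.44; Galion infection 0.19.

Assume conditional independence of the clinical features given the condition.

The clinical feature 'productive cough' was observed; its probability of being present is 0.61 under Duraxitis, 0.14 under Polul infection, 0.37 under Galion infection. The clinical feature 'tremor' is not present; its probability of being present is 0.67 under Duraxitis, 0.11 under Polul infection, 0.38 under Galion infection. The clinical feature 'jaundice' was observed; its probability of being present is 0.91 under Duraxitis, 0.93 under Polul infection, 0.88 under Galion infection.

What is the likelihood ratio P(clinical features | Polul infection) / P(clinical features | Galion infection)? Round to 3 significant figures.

0.574

The Bayes factor is the ratio of the joint likelihoods of the clinical feature pattern under the two hypotheses (using 1 − P(present | H) for each absent clinical feature).
  Polul infection: 0.14 × (1 − 0.11) × 0.93 = 0.11588
  Galion infection: 0.37 × (1 − 0.38) × 0.88 = 0.20187
Bayes factor = 0.11588 / 0.20187 ≈ 0.574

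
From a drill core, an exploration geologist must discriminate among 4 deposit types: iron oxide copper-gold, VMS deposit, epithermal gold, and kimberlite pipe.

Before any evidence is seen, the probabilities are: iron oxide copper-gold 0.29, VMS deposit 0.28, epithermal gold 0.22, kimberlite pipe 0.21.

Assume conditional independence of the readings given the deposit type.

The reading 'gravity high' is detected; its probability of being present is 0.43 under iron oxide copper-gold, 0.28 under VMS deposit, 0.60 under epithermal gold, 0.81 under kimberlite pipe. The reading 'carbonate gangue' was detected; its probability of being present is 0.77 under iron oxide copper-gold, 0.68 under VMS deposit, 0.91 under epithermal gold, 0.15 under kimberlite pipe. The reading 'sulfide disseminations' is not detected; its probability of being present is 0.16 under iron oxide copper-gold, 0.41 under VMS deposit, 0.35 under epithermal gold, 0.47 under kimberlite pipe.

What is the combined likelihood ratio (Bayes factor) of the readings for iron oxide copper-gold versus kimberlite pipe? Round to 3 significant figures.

The Bayes factor is the ratio of the joint likelihoods of the reading pattern under the two hypotheses (using 1 − P(present | H) for each absent reading).
  iron oxide copper-gold: 0.43 × 0.77 × (1 − 0.16) = 0.27812
  kimberlite pipe: 0.81 × 0.15 × (1 − 0.47) = 0.064395
Bayes factor = 0.27812 / 0.064395 ≈ 4.32

4.32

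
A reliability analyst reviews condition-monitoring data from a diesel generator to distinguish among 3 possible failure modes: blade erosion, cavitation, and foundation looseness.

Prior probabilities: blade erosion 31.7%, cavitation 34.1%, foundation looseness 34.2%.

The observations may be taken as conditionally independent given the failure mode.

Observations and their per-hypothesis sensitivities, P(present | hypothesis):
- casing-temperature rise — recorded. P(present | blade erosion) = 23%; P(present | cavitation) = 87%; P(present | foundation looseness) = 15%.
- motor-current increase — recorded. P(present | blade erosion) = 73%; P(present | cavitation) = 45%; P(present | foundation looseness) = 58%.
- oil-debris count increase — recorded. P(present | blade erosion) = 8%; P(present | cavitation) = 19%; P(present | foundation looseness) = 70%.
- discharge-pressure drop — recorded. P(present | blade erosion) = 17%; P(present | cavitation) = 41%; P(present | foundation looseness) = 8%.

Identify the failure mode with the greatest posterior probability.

Multiply each prior by the joint likelihood of the evidence pattern:
  blade erosion: 0.317 × 0.23 × 0.73 × 0.08 × 0.17 = 0.00072385
  cavitation: 0.341 × 0.87 × 0.45 × 0.19 × 0.41 = 0.0104
  foundation looseness: 0.342 × 0.15 × 0.58 × 0.70 × 0.08 = 0.0016662
The unnormalized weights sum to 0.01279.
P(blade erosion | evidence) ≈ 0.00072385 / 0.01279 ≈ 0.057
P(cavitation | evidence) ≈ 0.0104 / 0.01279 ≈ 0.813
P(foundation looseness | evidence) ≈ 0.0016662 / 0.01279 ≈ 0.130
The largest is 0.813, so cavitation is most probable.

cavitation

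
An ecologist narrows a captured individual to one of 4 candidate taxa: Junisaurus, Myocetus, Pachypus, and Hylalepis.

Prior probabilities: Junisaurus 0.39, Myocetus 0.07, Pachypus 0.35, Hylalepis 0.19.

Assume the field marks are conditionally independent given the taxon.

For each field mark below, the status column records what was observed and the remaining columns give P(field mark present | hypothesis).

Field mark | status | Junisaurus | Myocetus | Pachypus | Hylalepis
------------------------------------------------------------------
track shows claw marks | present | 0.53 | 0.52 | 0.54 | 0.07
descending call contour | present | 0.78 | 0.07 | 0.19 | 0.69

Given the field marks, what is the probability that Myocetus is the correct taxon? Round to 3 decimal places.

0.012

For each hypothesis, the unnormalized posterior weight is prior × product of the field mark likelihoods:
  Junisaurus: 0.39 × 0.53 × 0.78 = 0.16123
  Myocetus: 0.07 × 0.52 × 0.07 = 0.002548
  Pachypus: 0.35 × 0.54 × 0.19 = 0.03591
  Hylalepis: 0.19 × 0.07 × 0.69 = 0.009177
The unnormalized weights sum to 0.20886.
P(Myocetus | evidence) = 0.002548 / 0.20886 ≈ 0.012.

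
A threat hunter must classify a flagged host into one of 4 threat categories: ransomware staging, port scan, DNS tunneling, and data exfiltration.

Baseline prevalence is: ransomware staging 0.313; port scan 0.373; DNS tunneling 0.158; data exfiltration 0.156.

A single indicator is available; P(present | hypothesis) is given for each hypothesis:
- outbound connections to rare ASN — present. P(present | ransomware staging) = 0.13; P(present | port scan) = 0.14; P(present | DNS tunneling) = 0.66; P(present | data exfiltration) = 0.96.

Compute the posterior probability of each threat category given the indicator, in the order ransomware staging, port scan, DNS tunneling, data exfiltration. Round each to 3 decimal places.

0.117, 0.151, 0.301, 0.432

For each hypothesis, the unnormalized posterior weight is prior × likelihood:
  ransomware staging: 0.313 × 0.13 = 0.04069
  port scan: 0.373 × 0.14 = 0.05222
  DNS tunneling: 0.158 × 0.66 = 0.10428
  data exfiltration: 0.156 × 0.96 = 0.14976
Marginal likelihood of the evidence = 0.34695.
P(ransomware staging | evidence) = 0.04069 / 0.34695 ≈ 0.117
P(port scan | evidence) = 0.05222 / 0.34695 ≈ 0.151
P(DNS tunneling | evidence) = 0.10428 / 0.34695 ≈ 0.301
P(data exfiltration | evidence) = 0.14976 / 0.34695 ≈ 0.432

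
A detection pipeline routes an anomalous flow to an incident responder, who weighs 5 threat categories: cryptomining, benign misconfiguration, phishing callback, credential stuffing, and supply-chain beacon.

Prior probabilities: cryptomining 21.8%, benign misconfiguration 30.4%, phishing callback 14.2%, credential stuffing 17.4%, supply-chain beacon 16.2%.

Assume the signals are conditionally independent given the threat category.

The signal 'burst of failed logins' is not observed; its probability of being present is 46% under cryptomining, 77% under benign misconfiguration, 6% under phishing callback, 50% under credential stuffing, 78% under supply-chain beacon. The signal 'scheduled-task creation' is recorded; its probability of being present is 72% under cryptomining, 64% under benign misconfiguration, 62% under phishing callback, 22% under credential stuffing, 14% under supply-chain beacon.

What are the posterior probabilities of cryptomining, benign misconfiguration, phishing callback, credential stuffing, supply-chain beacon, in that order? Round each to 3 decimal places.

By Bayes' rule with conditional independence, the unnormalized weight for each hypothesis is prior × ∏ likelihoods (using 1 − P(present | H) for each absent signal):
  cryptomining: 0.218 × (1 − 0.46) × 0.72 = 0.084758
  benign misconfiguration: 0.304 × (1 − 0.77) × 0.64 = 0.044749
  phishing callback: 0.142 × (1 − 0.06) × 0.62 = 0.082758
  credential stuffing: 0.174 × (1 − 0.50) × 0.22 = 0.01914
  supply-chain beacon: 0.162 × (1 − 0.78) × 0.14 = 0.0049896
The unnormalized weights sum to 0.23639.
P(cryptomining | evidence) = 0.084758 / 0.23639 ≈ 0.359
P(benign misconfiguration | evidence) = 0.044749 / 0.23639 ≈ 0.189
P(phishing callback | evidence) = 0.082758 / 0.23639 ≈ 0.350
P(credential stuffing | evidence) = 0.01914 / 0.23639 ≈ 0.081
P(supply-chain beacon | evidence) = 0.0049896 / 0.23639 ≈ 0.021

0.359, 0.189, 0.350, 0.081, 0.021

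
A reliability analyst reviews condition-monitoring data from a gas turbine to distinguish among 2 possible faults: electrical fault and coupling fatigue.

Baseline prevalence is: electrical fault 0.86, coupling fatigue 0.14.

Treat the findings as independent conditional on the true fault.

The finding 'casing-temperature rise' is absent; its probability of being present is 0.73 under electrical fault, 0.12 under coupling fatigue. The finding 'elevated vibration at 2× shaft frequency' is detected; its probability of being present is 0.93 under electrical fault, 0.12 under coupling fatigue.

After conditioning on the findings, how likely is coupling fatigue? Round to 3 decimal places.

Multiply each prior by the joint likelihood of the evidence pattern (using 1 − P(present | H) for each absent finding):
  electrical fault: 0.86 × (1 − 0.73) × 0.93 = 0.21595
  coupling fatigue: 0.14 × (1 − 0.12) × 0.12 = 0.014784
Marginal likelihood of the evidence = 0.23073.
P(coupling fatigue | evidence) = 0.014784 / 0.23073 ≈ 0.064.

0.064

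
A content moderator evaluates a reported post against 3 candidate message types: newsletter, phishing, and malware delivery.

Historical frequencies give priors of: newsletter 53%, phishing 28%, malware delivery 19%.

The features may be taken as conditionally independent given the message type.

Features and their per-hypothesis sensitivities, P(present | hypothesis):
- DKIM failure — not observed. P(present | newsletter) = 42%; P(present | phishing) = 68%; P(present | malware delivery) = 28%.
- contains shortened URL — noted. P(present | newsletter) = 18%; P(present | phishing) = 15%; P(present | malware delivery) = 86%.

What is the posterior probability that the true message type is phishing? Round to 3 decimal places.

0.072

For each hypothesis, the unnormalized posterior weight is prior × product of the feature likelihoods (using 1 − P(present | H) for each absent feature):
  newsletter: 0.53 × (1 − 0.42) × 0.18 = 0.055332
  phishing: 0.28 × (1 − 0.68) × 0.15 = 0.01344
  malware delivery: 0.19 × (1 − 0.28) × 0.86 = 0.11765
Normalizing constant Z = 0.055332 + 0.01344 + 0.11765 = 0.18642.
P(phishing | evidence) = 0.01344 / 0.18642 ≈ 0.072.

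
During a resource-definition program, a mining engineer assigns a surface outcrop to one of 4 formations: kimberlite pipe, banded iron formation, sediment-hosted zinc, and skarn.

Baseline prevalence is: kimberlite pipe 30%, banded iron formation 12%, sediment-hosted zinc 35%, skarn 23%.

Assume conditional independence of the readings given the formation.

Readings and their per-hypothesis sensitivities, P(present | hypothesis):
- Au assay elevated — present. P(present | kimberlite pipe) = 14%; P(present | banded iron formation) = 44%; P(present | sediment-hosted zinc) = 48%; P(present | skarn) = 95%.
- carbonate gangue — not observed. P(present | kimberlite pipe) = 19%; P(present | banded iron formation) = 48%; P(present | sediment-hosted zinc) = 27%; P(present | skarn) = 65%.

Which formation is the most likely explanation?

sediment-hosted zinc

By Bayes' rule with conditional independence, the unnormalized weight for each hypothesis is prior × ∏ likelihoods (using 1 − P(present | H) for each absent reading):
  kimberlite pipe: 0.30 × 0.14 × (1 − 0.19) = 0.03402
  banded iron formation: 0.12 × 0.44 × (1 − 0.48) = 0.027456
  sediment-hosted zinc: 0.35 × 0.48 × (1 − 0.27) = 0.12264
  skarn: 0.23 × 0.95 × (1 − 0.65) = 0.076475
Marginal likelihood of the evidence = 0.26059.
P(kimberlite pipe | evidence) ≈ 0.03402 / 0.26059 ≈ 0.131
P(banded iron formation | evidence) ≈ 0.027456 / 0.26059 ≈ 0.105
P(sediment-hosted zinc | evidence) ≈ 0.12264 / 0.26059 ≈ 0.471
P(skarn | evidence) ≈ 0.076475 / 0.26059 ≈ 0.293
The largest is 0.471, so sediment-hosted zinc is most probable.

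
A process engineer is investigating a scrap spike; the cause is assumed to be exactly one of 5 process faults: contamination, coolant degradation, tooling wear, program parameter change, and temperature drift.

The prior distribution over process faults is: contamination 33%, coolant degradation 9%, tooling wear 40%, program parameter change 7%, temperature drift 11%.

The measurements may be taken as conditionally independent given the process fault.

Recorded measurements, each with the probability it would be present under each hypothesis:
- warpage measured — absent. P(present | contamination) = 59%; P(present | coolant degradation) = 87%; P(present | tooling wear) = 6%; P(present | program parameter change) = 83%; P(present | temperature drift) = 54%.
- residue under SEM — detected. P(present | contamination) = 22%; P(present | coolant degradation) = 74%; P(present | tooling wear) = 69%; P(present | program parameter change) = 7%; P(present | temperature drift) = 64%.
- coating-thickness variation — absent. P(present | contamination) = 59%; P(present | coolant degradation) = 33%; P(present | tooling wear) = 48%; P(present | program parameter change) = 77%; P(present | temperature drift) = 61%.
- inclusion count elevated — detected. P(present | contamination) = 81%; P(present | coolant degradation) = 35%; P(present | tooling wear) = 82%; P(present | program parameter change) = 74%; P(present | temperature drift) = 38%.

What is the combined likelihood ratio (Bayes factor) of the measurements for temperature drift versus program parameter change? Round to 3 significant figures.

Take the product of per-measurement likelihoods under each hypothesis (using 1 − P(present | H) for each absent measurement), then divide.
  temperature drift: (1 − 0.54) × 0.64 × (1 − 0.61) × 0.38 = 0.04363
  program parameter change: (1 − 0.83) × 0.07 × (1 − 0.77) × 0.74 = 0.0020254
Bayes factor = 0.04363 / 0.0020254 ≈ 21.5

21.5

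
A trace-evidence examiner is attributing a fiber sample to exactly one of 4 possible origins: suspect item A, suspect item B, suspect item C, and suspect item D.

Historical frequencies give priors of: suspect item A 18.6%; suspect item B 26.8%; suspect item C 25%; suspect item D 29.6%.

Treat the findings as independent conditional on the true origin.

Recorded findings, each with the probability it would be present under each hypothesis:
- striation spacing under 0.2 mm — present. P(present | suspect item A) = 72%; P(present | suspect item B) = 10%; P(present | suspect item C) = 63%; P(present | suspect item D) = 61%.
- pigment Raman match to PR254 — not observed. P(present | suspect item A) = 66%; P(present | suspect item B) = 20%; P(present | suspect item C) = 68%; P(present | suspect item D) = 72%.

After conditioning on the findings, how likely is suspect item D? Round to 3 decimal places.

0.301

For each hypothesis, the unnormalized posterior weight is prior × product of the finding likelihoods (using 1 − P(present | H) for each absent finding):
  suspect item A: 0.186 × 0.72 × (1 − 0.66) = 0.045533
  suspect item B: 0.268 × 0.10 × (1 − 0.20) = 0.02144
  suspect item C: 0.250 × 0.63 × (1 − 0.68) = 0.0504
  suspect item D: 0.296 × 0.61 × (1 − 0.72) = 0.050557
The unnormalized weights sum to 0.16793.
P(suspect item D | evidence) = 0.050557 / 0.16793 ≈ 0.301.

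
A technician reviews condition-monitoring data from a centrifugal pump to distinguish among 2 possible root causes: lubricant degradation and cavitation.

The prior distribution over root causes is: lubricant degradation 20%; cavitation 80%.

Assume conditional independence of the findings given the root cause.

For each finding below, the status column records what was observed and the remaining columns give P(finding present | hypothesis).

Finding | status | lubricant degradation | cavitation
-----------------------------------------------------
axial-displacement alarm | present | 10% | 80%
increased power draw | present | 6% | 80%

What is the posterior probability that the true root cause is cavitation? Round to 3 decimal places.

By Bayes' rule with conditional independence, the unnormalized weight for each hypothesis is prior × ∏ likelihoods:
  lubricant degradation: 0.20 × 0.10 × 0.06 = 0.0012
  cavitation: 0.80 × 0.80 × 0.80 = 0.512
Marginal likelihood of the evidence = 0.5132.
P(cavitation | evidence) = 0.512 / 0.5132 ≈ 0.998.

0.998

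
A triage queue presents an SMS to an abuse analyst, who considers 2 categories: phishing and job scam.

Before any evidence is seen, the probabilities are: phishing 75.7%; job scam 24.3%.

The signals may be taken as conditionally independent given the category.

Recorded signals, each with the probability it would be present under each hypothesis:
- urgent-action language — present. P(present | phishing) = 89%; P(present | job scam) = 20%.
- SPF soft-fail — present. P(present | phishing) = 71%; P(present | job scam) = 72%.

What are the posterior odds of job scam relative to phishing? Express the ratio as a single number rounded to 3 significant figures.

Unnormalized posterior weight (prior times the signal likelihoods) for each of the two hypotheses:
  job scam: 0.243 × 0.20 × 0.72 = 0.034992
  phishing: 0.757 × 0.89 × 0.71 = 0.47835
Posterior odds = 0.034992 / 0.47835 ≈ 0.0732.

0.0732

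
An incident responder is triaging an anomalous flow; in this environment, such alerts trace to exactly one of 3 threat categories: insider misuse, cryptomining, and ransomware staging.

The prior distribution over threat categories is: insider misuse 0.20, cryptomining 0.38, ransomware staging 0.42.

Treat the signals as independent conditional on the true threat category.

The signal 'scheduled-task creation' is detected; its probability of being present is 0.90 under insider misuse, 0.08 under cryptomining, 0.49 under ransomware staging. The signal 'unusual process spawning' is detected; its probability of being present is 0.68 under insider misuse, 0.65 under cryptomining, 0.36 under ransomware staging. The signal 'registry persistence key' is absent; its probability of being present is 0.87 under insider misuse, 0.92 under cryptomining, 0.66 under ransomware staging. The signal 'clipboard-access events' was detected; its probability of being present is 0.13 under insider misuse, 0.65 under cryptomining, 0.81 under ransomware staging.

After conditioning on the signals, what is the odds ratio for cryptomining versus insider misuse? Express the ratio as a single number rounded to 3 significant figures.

0.497

Unnormalized posterior weight (prior times the signal likelihoods) for each of the two hypotheses (using 1 − P(present | H) for each absent signal):
  cryptomining: 0.38 × 0.08 × 0.65 × (1 − 0.92) × 0.65 = 0.0010275
  insider misuse: 0.20 × 0.90 × 0.68 × (1 − 0.87) × 0.13 = 0.0020686
Odds(cryptomining : insider misuse) = 0.0010275 / 0.0020686 ≈ 0.497.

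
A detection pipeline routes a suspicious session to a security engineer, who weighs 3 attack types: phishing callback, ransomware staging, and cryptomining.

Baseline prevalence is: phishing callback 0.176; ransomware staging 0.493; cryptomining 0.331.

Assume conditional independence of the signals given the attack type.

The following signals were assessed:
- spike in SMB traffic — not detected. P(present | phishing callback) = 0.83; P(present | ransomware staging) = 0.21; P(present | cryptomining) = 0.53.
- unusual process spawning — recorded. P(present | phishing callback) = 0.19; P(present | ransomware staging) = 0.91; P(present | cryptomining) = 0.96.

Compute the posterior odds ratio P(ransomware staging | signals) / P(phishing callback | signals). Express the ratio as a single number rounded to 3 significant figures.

Posterior odds equal prior odds times the likelihood ratio; only the two competing hypotheses matter (using 1 − P(present | H) for each absent signal).
  ransomware staging: 0.493 × (1 − 0.21) × 0.91 = 0.35442
  phishing callback: 0.176 × (1 − 0.83) × 0.19 = 0.0056848
Posterior odds = 0.35442 / 0.0056848 ≈ 62.3.

62.3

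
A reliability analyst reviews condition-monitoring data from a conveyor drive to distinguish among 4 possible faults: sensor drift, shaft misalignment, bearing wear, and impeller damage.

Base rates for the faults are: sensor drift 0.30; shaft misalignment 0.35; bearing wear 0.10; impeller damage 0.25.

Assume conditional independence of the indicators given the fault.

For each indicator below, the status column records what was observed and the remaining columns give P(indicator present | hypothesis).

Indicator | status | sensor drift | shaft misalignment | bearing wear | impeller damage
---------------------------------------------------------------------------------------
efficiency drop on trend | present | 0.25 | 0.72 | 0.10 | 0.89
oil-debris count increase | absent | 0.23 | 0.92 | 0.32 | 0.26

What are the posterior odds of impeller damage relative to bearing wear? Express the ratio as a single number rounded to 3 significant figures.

The normalizing constant cancels in an odds ratio, so compute prior × likelihood for the two hypotheses only (using 1 − P(present | H) for each absent indicator):
  impeller damage: 0.25 × 0.89 × (1 − 0.26) = 0.16465
  bearing wear: 0.10 × 0.10 × (1 − 0.32) = 0.0068
Odds(impeller damage : bearing wear) = 0.16465 / 0.0068 ≈ 24.2.

24.2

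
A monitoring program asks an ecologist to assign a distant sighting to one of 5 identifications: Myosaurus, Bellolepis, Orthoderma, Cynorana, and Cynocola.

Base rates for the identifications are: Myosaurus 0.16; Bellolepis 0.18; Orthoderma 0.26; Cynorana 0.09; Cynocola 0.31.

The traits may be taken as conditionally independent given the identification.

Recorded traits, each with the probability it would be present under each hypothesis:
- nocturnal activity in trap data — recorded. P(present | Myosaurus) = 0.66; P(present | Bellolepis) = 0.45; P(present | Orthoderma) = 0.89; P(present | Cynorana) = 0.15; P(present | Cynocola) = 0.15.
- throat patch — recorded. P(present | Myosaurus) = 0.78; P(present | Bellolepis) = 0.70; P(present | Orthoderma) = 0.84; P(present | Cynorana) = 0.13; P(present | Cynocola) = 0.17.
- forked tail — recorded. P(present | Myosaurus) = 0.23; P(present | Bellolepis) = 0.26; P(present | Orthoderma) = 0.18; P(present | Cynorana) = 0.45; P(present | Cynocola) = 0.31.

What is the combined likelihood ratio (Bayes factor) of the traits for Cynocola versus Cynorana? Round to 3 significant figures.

Joint likelihood of the trait pattern under each hypothesis:
  Cynocola: 0.15 × 0.17 × 0.31 = 0.007905
  Cynorana: 0.15 × 0.13 × 0.45 = 0.008775
Bayes factor = 0.007905 / 0.008775 ≈ 0.901

0.901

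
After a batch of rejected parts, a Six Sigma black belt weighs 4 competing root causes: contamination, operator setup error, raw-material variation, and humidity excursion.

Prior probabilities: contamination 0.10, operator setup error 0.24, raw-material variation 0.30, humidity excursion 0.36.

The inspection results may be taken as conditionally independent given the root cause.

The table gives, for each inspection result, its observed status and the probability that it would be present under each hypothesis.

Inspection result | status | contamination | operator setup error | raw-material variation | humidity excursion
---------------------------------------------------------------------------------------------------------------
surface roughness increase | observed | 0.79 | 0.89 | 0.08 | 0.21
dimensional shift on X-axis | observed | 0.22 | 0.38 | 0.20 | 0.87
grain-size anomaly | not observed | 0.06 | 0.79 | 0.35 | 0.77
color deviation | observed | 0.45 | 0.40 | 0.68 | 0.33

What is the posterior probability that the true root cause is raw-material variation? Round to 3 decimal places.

Multiply each prior by the joint likelihood of the inspection result pattern (using 1 − P(present | H) for each absent inspection result):
  contamination: 0.10 × 0.79 × 0.22 × (1 − 0.06) × 0.45 = 0.0073517
  operator setup error: 0.24 × 0.89 × 0.38 × (1 − 0.79) × 0.40 = 0.0068181
  raw-material variation: 0.30 × 0.08 × 0.20 × (1 − 0.35) × 0.68 = 0.0021216
  humidity excursion: 0.36 × 0.21 × 0.87 × (1 − 0.77) × 0.33 = 0.0049921
Normalizing constant Z = 0.0073517 + 0.0068181 + 0.0021216 + 0.0049921 = 0.021284.
P(raw-material variation | evidence) = 0.0021216 / 0.021284 ≈ 0.100.

0.100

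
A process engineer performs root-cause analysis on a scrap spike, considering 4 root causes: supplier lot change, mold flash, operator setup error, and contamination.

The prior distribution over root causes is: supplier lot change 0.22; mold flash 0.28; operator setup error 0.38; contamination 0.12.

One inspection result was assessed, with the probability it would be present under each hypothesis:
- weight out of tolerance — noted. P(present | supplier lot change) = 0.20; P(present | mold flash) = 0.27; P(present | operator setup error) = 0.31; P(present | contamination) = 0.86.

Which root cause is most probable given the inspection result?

By Bayes' rule, the unnormalized weight for each hypothesis is prior × likelihood:
  supplier lot change: 0.22 × 0.20 = 0.044
  mold flash: 0.28 × 0.27 = 0.0756
  operator setup error: 0.38 × 0.31 = 0.1178
  contamination: 0.12 × 0.86 = 0.1032
Normalizing constant Z = 0.044 + 0.0756 + 0.1178 + 0.1032 = 0.3406.
P(supplier lot change | evidence) ≈ 0.044 / 0.3406 ≈ 0.129
P(mold flash | evidence) ≈ 0.0756 / 0.3406 ≈ 0.222
P(operator setup error | evidence) ≈ 0.1178 / 0.3406 ≈ 0.346
P(contamination | evidence) ≈ 0.1032 / 0.3406 ≈ 0.303
The largest is 0.346, so operator setup error is most probable.

operator setup error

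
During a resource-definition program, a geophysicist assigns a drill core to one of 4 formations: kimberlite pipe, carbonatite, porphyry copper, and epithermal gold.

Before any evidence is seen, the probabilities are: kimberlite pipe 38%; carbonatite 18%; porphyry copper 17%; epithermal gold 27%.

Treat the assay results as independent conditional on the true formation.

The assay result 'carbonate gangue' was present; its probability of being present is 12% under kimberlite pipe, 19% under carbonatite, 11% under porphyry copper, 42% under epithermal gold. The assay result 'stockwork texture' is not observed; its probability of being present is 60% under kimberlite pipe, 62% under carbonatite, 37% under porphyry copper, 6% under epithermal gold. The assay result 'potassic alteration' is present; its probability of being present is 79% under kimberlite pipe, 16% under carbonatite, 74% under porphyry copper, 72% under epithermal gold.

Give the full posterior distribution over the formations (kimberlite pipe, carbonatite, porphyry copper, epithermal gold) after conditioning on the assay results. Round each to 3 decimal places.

For each hypothesis, the unnormalized posterior weight is prior × product of the assay result likelihoods (using 1 − P(present | H) for each absent assay result):
  kimberlite pipe: 0.38 × 0.12 × (1 − 0.60) × 0.79 = 0.01441
  carbonatite: 0.18 × 0.19 × (1 − 0.62) × 0.16 = 0.0020794
  porphyry copper: 0.17 × 0.11 × (1 − 0.37) × 0.74 = 0.0087179
  epithermal gold: 0.27 × 0.42 × (1 − 0.06) × 0.72 = 0.076749
Marginal likelihood of the evidence = 0.10196.
P(kimberlite pipe | evidence) = 0.01441 / 0.10196 ≈ 0.141
P(carbonatite | evidence) = 0.0020794 / 0.10196 ≈ 0.020
P(porphyry copper | evidence) = 0.0087179 / 0.10196 ≈ 0.086
P(epithermal gold | evidence) = 0.076749 / 0.10196 ≈ 0.753

0.141, 0.020, 0.086, 0.753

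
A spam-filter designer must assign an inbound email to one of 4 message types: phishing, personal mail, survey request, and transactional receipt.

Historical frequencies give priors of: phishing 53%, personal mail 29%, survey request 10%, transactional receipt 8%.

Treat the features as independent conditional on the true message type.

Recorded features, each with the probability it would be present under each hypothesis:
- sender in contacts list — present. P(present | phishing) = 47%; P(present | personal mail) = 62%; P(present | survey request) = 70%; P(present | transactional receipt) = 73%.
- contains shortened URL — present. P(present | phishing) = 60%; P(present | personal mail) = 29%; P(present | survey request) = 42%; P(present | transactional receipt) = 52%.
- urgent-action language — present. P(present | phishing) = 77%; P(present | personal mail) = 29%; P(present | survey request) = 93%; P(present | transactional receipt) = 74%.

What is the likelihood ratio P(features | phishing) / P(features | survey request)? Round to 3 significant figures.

0.794

The Bayes factor is the ratio of the joint likelihoods of the feature pattern under the two hypotheses.
  phishing: 0.47 × 0.60 × 0.77 = 0.21714
  survey request: 0.70 × 0.42 × 0.93 = 0.27342
Bayes factor = 0.21714 / 0.27342 ≈ 0.794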